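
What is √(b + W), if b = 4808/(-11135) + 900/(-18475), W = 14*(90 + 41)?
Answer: √124152323355458070/8228765 ≈ 42.820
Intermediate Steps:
W = 1834 (W = 14*131 = 1834)
b = -3953972/8228765 (b = 4808*(-1/11135) + 900*(-1/18475) = -4808/11135 - 36/739 = -3953972/8228765 ≈ -0.48051)
√(b + W) = √(-3953972/8228765 + 1834) = √(15087601038/8228765) = √124152323355458070/8228765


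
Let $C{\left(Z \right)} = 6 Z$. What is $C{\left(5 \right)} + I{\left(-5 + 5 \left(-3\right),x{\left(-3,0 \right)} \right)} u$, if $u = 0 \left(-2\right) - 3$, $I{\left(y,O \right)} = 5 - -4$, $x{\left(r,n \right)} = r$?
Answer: $3$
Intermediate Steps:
$I{\left(y,O \right)} = 9$ ($I{\left(y,O \right)} = 5 + 4 = 9$)
$u = -3$ ($u = 0 - 3 = -3$)
$C{\left(5 \right)} + I{\left(-5 + 5 \left(-3\right),x{\left(-3,0 \right)} \right)} u = 6 \cdot 5 + 9 \left(-3\right) = 30 - 27 = 3$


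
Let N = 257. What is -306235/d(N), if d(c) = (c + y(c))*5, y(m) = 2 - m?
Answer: -61247/2 ≈ -30624.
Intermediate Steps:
d(c) = 10 (d(c) = (c + (2 - c))*5 = 2*5 = 10)
-306235/d(N) = -306235/10 = -306235*⅒ = -61247/2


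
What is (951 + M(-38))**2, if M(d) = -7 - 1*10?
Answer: 872356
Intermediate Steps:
M(d) = -17 (M(d) = -7 - 10 = -17)
(951 + M(-38))**2 = (951 - 17)**2 = 934**2 = 872356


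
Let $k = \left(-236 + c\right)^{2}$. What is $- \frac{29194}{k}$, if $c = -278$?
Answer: $- \frac{14597}{132098} \approx -0.1105$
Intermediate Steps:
$k = 264196$ ($k = \left(-236 - 278\right)^{2} = \left(-514\right)^{2} = 264196$)
$- \frac{29194}{k} = - \frac{29194}{264196} = \left(-29194\right) \frac{1}{264196} = - \frac{14597}{132098}$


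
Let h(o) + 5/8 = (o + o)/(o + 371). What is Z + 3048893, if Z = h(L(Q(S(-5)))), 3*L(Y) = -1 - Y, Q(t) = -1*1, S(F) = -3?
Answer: 24391139/8 ≈ 3.0489e+6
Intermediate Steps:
Q(t) = -1
L(Y) = -⅓ - Y/3 (L(Y) = (-1 - Y)/3 = -⅓ - Y/3)
h(o) = -5/8 + 2*o/(371 + o) (h(o) = -5/8 + (o + o)/(o + 371) = -5/8 + (2*o)/(371 + o) = -5/8 + 2*o/(371 + o))
Z = -5/8 (Z = (-1855 + 11*(-⅓ - ⅓*(-1)))/(8*(371 + (-⅓ - ⅓*(-1)))) = (-1855 + 11*(-⅓ + ⅓))/(8*(371 + (-⅓ + ⅓))) = (-1855 + 11*0)/(8*(371 + 0)) = (⅛)*(-1855 + 0)/371 = (⅛)*(1/371)*(-1855) = -5/8 ≈ -0.62500)
Z + 3048893 = -5/8 + 3048893 = 24391139/8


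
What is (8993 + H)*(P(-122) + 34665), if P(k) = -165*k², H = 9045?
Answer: -43673515410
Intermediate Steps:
(8993 + H)*(P(-122) + 34665) = (8993 + 9045)*(-165*(-122)² + 34665) = 18038*(-165*14884 + 34665) = 18038*(-2455860 + 34665) = 18038*(-2421195) = -43673515410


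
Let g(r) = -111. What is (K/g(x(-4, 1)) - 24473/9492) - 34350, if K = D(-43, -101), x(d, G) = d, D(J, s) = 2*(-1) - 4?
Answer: -12064743917/351204 ≈ -34353.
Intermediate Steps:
D(J, s) = -6 (D(J, s) = -2 - 4 = -6)
K = -6
(K/g(x(-4, 1)) - 24473/9492) - 34350 = (-6/(-111) - 24473/9492) - 34350 = (-6*(-1/111) - 24473*1/9492) - 34350 = (2/37 - 24473/9492) - 34350 = -886517/351204 - 34350 = -12064743917/351204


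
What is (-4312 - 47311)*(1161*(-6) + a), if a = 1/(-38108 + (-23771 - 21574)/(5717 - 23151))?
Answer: 238896763878383468/664329527 ≈ 3.5961e+8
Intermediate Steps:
a = -17434/664329527 (a = 1/(-38108 - 45345/(-17434)) = 1/(-38108 - 45345*(-1/17434)) = 1/(-38108 + 45345/17434) = 1/(-664329527/17434) = -17434/664329527 ≈ -2.6243e-5)
(-4312 - 47311)*(1161*(-6) + a) = (-4312 - 47311)*(1161*(-6) - 17434/664329527) = -51623*(-6966 - 17434/664329527) = -51623*(-4627719502516/664329527) = 238896763878383468/664329527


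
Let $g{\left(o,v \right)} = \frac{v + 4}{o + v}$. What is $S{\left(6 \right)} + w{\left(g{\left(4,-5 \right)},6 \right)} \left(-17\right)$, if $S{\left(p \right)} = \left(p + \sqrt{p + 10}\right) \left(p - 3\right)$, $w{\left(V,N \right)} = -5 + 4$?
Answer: $47$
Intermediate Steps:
$g{\left(o,v \right)} = \frac{4 + v}{o + v}$
$w{\left(V,N \right)} = -1$
$S{\left(p \right)} = \left(-3 + p\right) \left(p + \sqrt{10 + p}\right)$ ($S{\left(p \right)} = \left(p + \sqrt{10 + p}\right) \left(-3 + p\right) = \left(-3 + p\right) \left(p + \sqrt{10 + p}\right)$)
$S{\left(6 \right)} + w{\left(g{\left(4,-5 \right)},6 \right)} \left(-17\right) = \left(6^{2} - 18 - 3 \sqrt{10 + 6} + 6 \sqrt{10 + 6}\right) - -17 = \left(36 - 18 - 3 \sqrt{16} + 6 \sqrt{16}\right) + 17 = \left(36 - 18 - 12 + 6 \cdot 4\right) + 17 = \left(36 - 18 - 12 + 24\right) + 17 = 30 + 17 = 47$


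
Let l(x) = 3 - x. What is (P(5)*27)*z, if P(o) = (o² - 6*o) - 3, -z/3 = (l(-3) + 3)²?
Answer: 52488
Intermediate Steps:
z = -243 (z = -3*((3 - 1*(-3)) + 3)² = -3*((3 + 3) + 3)² = -3*(6 + 3)² = -3*9² = -3*81 = -243)
P(o) = -3 + o² - 6*o
(P(5)*27)*z = ((-3 + 5² - 6*5)*27)*(-243) = ((-3 + 25 - 30)*27)*(-243) = -8*27*(-243) = -216*(-243) = 52488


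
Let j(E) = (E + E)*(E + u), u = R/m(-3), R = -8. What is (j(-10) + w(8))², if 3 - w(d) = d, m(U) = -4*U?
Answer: 390625/9 ≈ 43403.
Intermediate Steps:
w(d) = 3 - d
u = -⅔ (u = -8/((-4*(-3))) = -8/12 = -8*1/12 = -⅔ ≈ -0.66667)
j(E) = 2*E*(-⅔ + E) (j(E) = (E + E)*(E - ⅔) = (2*E)*(-⅔ + E) = 2*E*(-⅔ + E))
(j(-10) + w(8))² = ((⅔)*(-10)*(-2 + 3*(-10)) + (3 - 1*8))² = ((⅔)*(-10)*(-2 - 30) + (3 - 8))² = ((⅔)*(-10)*(-32) - 5)² = (640/3 - 5)² = (625/3)² = 390625/9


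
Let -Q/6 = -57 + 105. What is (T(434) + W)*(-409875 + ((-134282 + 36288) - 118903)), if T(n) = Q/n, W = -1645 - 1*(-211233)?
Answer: -28505873860944/217 ≈ -1.3136e+11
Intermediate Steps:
Q = -288 (Q = -6*(-57 + 105) = -6*48 = -288)
W = 209588 (W = -1645 + 211233 = 209588)
T(n) = -288/n
(T(434) + W)*(-409875 + ((-134282 + 36288) - 118903)) = (-288/434 + 209588)*(-409875 + ((-134282 + 36288) - 118903)) = (-288*1/434 + 209588)*(-409875 + (-97994 - 118903)) = (-144/217 + 209588)*(-409875 - 216897) = (45480452/217)*(-626772) = -28505873860944/217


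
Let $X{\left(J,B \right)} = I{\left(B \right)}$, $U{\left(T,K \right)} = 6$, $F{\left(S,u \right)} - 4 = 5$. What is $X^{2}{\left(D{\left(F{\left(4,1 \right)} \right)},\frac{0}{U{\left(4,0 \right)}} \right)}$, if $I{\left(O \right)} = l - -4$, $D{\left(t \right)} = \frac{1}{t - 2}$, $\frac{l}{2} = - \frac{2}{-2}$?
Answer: $36$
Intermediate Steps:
$l = 2$ ($l = 2 \left(- \frac{2}{-2}\right) = 2 \left(\left(-2\right) \left(- \frac{1}{2}\right)\right) = 2 \cdot 1 = 2$)
$F{\left(S,u \right)} = 9$ ($F{\left(S,u \right)} = 4 + 5 = 9$)
$D{\left(t \right)} = \frac{1}{-2 + t}$
$I{\left(O \right)} = 6$ ($I{\left(O \right)} = 2 - -4 = 2 + 4 = 6$)
$X{\left(J,B \right)} = 6$
$X^{2}{\left(D{\left(F{\left(4,1 \right)} \right)},\frac{0}{U{\left(4,0 \right)}} \right)} = 6^{2} = 36$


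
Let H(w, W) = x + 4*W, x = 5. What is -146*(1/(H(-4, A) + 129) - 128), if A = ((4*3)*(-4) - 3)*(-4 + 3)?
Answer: 3158199/169 ≈ 18688.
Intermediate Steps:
A = 51 (A = (12*(-4) - 3)*(-1) = (-48 - 3)*(-1) = -51*(-1) = 51)
H(w, W) = 5 + 4*W
-146*(1/(H(-4, A) + 129) - 128) = -146*(1/((5 + 4*51) + 129) - 128) = -146*(1/((5 + 204) + 129) - 128) = -146*(1/(209 + 129) - 128) = -146*(1/338 - 128) = -146*(-43263/338) = 3158199/169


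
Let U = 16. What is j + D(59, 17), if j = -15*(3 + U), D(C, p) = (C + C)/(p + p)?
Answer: -4786/17 ≈ -281.53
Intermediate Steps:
D(C, p) = C/p (D(C, p) = (2*C)/((2*p)) = (2*C)*(1/(2*p)) = C/p)
j = -285 (j = -15*(3 + 16) = -15*19 = -285)
j + D(59, 17) = -285 + 59/17 = -4786/17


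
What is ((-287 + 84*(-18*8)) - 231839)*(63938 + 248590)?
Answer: -76326213216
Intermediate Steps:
((-287 + 84*(-18*8)) - 231839)*(63938 + 248590) = ((-287 + 84*(-144)) - 231839)*312528 = ((-287 - 12096) - 231839)*312528 = (-12383 - 231839)*312528 = -244222*312528 = -76326213216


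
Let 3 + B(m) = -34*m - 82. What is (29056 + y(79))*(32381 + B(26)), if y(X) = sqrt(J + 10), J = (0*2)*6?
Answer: 912707072 + 31412*sqrt(10) ≈ 9.1281e+8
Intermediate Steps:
J = 0 (J = 0*6 = 0)
y(X) = sqrt(10) (y(X) = sqrt(0 + 10) = sqrt(10))
B(m) = -85 - 34*m (B(m) = -3 + (-34*m - 82) = -3 + (-82 - 34*m) = -85 - 34*m)
(29056 + y(79))*(32381 + B(26)) = (29056 + sqrt(10))*(32381 + (-85 - 34*26)) = (29056 + sqrt(10))*(32381 + (-85 - 884)) = (29056 + sqrt(10))*(32381 - 969) = (29056 + sqrt(10))*31412 = 912707072 + 31412*sqrt(10)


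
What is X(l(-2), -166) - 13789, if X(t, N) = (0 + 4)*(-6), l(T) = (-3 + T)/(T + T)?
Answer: -13813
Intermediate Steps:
l(T) = (-3 + T)/(2*T) (l(T) = (-3 + T)/((2*T)) = (-3 + T)*(1/(2*T)) = (-3 + T)/(2*T))
X(t, N) = -24 (X(t, N) = 4*(-6) = -24)
X(l(-2), -166) - 13789 = -24 - 13789 = -13813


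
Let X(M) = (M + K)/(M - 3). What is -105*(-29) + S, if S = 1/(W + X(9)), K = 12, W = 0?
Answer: 21317/7 ≈ 3045.3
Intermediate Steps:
X(M) = (12 + M)/(-3 + M) (X(M) = (M + 12)/(M - 3) = (12 + M)/(-3 + M))
S = 2/7 (S = 1/(0 + (12 + 9)/(-3 + 9)) = 1/(0 + 21/6) = 1/(0 + (⅙)*21) = 1/(0 + 7/2) = 1/(7/2) = 2/7 ≈ 0.28571)
-105*(-29) + S = -105*(-29) + 2/7 = 3045 + 2/7 = 21317/7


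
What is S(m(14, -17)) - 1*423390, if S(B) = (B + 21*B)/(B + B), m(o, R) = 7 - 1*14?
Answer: -423379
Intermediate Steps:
m(o, R) = -7 (m(o, R) = 7 - 14 = -7)
S(B) = 11 (S(B) = (22*B)/((2*B)) = (22*B)*(1/(2*B)) = 11)
S(m(14, -17)) - 1*423390 = 11 - 1*423390 = 11 - 423390 = -423379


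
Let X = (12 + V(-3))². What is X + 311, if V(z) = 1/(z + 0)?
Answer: 4024/9 ≈ 447.11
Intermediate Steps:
V(z) = 1/z
X = 1225/9 (X = (12 + 1/(-3))² = (12 - ⅓)² = (35/3)² = 1225/9 ≈ 136.11)
X + 311 = 1225/9 + 311 = 4024/9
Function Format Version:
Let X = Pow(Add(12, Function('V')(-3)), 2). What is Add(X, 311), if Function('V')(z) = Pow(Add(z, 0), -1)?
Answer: Rational(4024, 9) ≈ 447.11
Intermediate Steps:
Function('V')(z) = Pow(z, -1)
X = Rational(1225, 9) (X = Pow(Add(12, Pow(-3, -1)), 2) = Pow(Add(12, Rational(-1, 3)), 2) = Pow(Rational(35, 3), 2) = Rational(1225, 9) ≈ 136.11)
Add(X, 311) = Add(Rational(1225, 9), 311) = Rational(4024, 9)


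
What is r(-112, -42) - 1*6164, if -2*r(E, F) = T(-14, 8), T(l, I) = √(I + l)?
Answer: -6164 - I*√6/2 ≈ -6164.0 - 1.2247*I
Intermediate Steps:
r(E, F) = -I*√6/2 (r(E, F) = -√(8 - 14)/2 = -I*√6/2)
r(-112, -42) - 1*6164 = -I*√6/2 - 1*6164 = -I*√6/2 - 6164 = -6164 - I*√6/2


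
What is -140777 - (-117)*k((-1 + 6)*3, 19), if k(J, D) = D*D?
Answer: -98540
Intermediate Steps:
k(J, D) = D²
-140777 - (-117)*k((-1 + 6)*3, 19) = -140777 - (-117)*19² = -140777 - (-117)*361 = -140777 - 1*(-42237) = -140777 + 42237 = -98540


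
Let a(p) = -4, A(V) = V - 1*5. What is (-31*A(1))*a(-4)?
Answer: -496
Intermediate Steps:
A(V) = -5 + V (A(V) = V - 5 = -5 + V)
(-31*A(1))*a(-4) = -31*(-5 + 1)*(-4) = -31*(-4)*(-4) = 124*(-4) = -496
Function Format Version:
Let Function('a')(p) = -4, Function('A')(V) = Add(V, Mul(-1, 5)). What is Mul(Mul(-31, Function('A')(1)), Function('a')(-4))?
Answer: -496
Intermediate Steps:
Function('A')(V) = Add(-5, V) (Function('A')(V) = Add(V, -5) = Add(-5, V))
Mul(Mul(-31, Function('A')(1)), Function('a')(-4)) = Mul(Mul(-31, Add(-5, 1)), -4) = Mul(Mul(-31, -4), -4) = Mul(124, -4) = -496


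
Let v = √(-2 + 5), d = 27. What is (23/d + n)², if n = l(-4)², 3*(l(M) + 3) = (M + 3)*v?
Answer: 84373/729 + 1100*√3/27 ≈ 186.30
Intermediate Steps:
v = √3 ≈ 1.7320
l(M) = -3 + √3*(3 + M)/3 (l(M) = -3 + ((M + 3)*√3)/3 = -3 + ((3 + M)*√3)/3 = -3 + (√3*(3 + M))/3 = -3 + √3*(3 + M)/3)
n = (-3 - √3/3)² (n = (-3 + √3 + (⅓)*(-4)*√3)² = (-3 + √3 - 4*√3/3)² = (-3 - √3/3)² ≈ 12.797)
(23/d + n)² = (23/27 + (9 + √3)²/9)²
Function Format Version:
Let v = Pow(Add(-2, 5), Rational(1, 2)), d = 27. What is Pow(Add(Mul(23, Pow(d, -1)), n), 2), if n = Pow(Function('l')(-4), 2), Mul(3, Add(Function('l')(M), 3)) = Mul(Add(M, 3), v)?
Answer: Add(Rational(84373, 729), Mul(Rational(1100, 27), Pow(3, Rational(1, 2)))) ≈ 186.30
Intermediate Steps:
v = Pow(3, Rational(1, 2)) ≈ 1.7320
Function('l')(M) = Add(-3, Mul(Rational(1, 3), Pow(3, Rational(1, 2)), Add(3, M))) (Function('l')(M) = Add(-3, Mul(Rational(1, 3), Mul(Add(M, 3), Pow(3, Rational(1, 2))))) = Add(-3, Mul(Rational(1, 3), Mul(Add(3, M), Pow(3, Rational(1, 2))))) = Add(-3, Mul(Rational(1, 3), Mul(Pow(3, Rational(1, 2)), Add(3, M)))) = Add(-3, Mul(Rational(1, 3), Pow(3, Rational(1, 2)), Add(3, M))))
n = Pow(Add(-3, Mul(Rational(-1, 3), Pow(3, Rational(1, 2)))), 2) (n = Pow(Add(-3, Pow(3, Rational(1, 2)), Mul(Rational(1, 3), -4, Pow(3, Rational(1, 2)))), 2) = Pow(Add(-3, Pow(3, Rational(1, 2)), Mul(Rational(-4, 3), Pow(3, Rational(1, 2)))), 2) = Pow(Add(-3, Mul(Rational(-1, 3), Pow(3, Rational(1, 2)))), 2) ≈ 12.797)
Pow(Add(Mul(23, Pow(d, -1)), n), 2) = Pow(Add(Mul(23, Pow(27, -1)), Mul(Rational(1, 9), Pow(Add(9, Pow(3, Rational(1, 2))), 2))), 2) = Pow(Add(Mul(23, Rational(1, 27)), Mul(Rational(1, 9), Pow(Add(9, Pow(3, Rational(1, 2))), 2))), 2) = Pow(Add(Rational(23, 27), Mul(Rational(1, 9), Pow(Add(9, Pow(3, Rational(1, 2))), 2))), 2)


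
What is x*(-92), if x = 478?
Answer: -43976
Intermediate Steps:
x*(-92) = 478*(-92) = -43976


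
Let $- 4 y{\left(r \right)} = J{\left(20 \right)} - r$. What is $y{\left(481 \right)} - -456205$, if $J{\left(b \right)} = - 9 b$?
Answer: $\frac{1825481}{4} \approx 4.5637 \cdot 10^{5}$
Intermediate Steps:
$y{\left(r \right)} = 45 + \frac{r}{4}$ ($y{\left(r \right)} = - \frac{\left(-9\right) 20 - r}{4} = - \frac{-180 - r}{4} = 45 + \frac{r}{4}$)
$y{\left(481 \right)} - -456205 = \left(45 + \frac{1}{4} \cdot 481\right) - -456205 = \left(45 + \frac{481}{4}\right) + 456205 = \frac{661}{4} + 456205 = \frac{1825481}{4}$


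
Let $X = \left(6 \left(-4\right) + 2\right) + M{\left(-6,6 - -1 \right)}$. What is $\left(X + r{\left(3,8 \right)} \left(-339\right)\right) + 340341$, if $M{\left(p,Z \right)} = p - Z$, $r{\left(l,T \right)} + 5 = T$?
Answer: $339289$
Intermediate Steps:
$r{\left(l,T \right)} = -5 + T$
$X = -35$ ($X = \left(6 \left(-4\right) + 2\right) - \left(12 + 1\right) = \left(-24 + 2\right) - 13 = -22 - 13 = -35$)
$\left(X + r{\left(3,8 \right)} \left(-339\right)\right) + 340341 = \left(-35 + \left(-5 + 8\right) \left(-339\right)\right) + 340341 = \left(-35 + 3 \left(-339\right)\right) + 340341 = \left(-35 - 1017\right) + 340341 = -1052 + 340341 = 339289$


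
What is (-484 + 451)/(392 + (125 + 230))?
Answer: -11/249 ≈ -0.044177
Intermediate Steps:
(-484 + 451)/(392 + (125 + 230)) = -33/(392 + 355) = -33/747 = -33*1/747 = -11/249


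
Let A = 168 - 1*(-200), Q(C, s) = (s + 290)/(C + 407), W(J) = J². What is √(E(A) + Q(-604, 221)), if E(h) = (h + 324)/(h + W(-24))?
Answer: 11*I*√8310445/23246 ≈ 1.3641*I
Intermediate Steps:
Q(C, s) = (290 + s)/(407 + C)
A = 368 (A = 168 + 200 = 368)
E(h) = (324 + h)/(576 + h) (E(h) = (h + 324)/(h + (-24)²) = (324 + h)/(h + 576) = (324 + h)/(576 + h))
√(E(A) + Q(-604, 221)) = √((324 + 368)/(576 + 368) + (290 + 221)/(407 - 604)) = √(692/944 + 511/(-197)) = √((1/944)*692 - 1/197*511) = √(173/236 - 511/197) = √(-86515/46492) = 11*I*√8310445/23246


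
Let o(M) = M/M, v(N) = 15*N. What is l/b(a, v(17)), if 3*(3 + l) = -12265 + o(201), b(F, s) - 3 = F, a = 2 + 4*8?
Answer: -4091/37 ≈ -110.57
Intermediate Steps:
o(M) = 1
a = 34 (a = 2 + 32 = 34)
b(F, s) = 3 + F
l = -4091 (l = -3 + (-12265 + 1)/3 = -3 + (1/3)*(-12264) = -3 - 4088 = -4091)
l/b(a, v(17)) = -4091/(3 + 34) = -4091/37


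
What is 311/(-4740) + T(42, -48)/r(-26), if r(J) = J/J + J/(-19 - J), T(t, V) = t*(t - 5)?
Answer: -51567629/90060 ≈ -572.59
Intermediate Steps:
T(t, V) = t*(-5 + t)
r(J) = 1 + J/(-19 - J)
311/(-4740) + T(42, -48)/r(-26) = 311/(-4740) + (42*(-5 + 42))/((19/(19 - 26))) = 311*(-1/4740) + (42*37)/((19/(-7))) = -311/4740 + 1554/((19*(-⅐))) = -311/4740 + 1554/(-19/7) = -311/4740 + 1554*(-7/19) = -311/4740 - 10878/19 = -51567629/90060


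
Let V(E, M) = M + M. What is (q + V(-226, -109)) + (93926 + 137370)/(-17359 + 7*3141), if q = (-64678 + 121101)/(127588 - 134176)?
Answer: -103538599/586332 ≈ -176.59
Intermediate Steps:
V(E, M) = 2*M
q = -56423/6588 (q = 56423/(-6588) = 56423*(-1/6588) = -56423/6588 ≈ -8.5645)
(q + V(-226, -109)) + (93926 + 137370)/(-17359 + 7*3141) = (-56423/6588 + 2*(-109)) + (93926 + 137370)/(-17359 + 7*3141) = (-56423/6588 - 218) + 231296/(-17359 + 21987) = -1492607/6588 + 231296/4628 = -1492607/6588 + 231296*(1/4628) = -1492607/6588 + 4448/89 = -103538599/586332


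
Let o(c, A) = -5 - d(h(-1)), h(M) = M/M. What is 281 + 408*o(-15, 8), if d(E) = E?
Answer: -2167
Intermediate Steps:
h(M) = 1
o(c, A) = -6 (o(c, A) = -5 - 1*1 = -5 - 1 = -6)
281 + 408*o(-15, 8) = 281 + 408*(-6) = 281 - 2448 = -2167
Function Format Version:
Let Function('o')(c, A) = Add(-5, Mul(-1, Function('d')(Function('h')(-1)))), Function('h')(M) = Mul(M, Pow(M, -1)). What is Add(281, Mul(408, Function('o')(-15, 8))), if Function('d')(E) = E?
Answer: -2167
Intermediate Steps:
Function('h')(M) = 1
Function('o')(c, A) = -6 (Function('o')(c, A) = Add(-5, Mul(-1, 1)) = Add(-5, -1) = -6)
Add(281, Mul(408, Function('o')(-15, 8))) = Add(281, Mul(408, -6)) = Add(281, -2448) = -2167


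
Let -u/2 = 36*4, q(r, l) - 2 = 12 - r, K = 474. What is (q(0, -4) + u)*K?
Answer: -129876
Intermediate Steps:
q(r, l) = 14 - r (q(r, l) = 2 + (12 - r) = 14 - r)
u = -288 (u = -72*4 = -2*144 = -288)
(q(0, -4) + u)*K = ((14 - 1*0) - 288)*474 = ((14 + 0) - 288)*474 = (14 - 288)*474 = -274*474 = -129876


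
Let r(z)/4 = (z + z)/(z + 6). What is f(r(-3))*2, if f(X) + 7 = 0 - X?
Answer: 2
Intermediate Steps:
r(z) = 8*z/(6 + z) (r(z) = 4*((z + z)/(z + 6)) = 4*((2*z)/(6 + z)) = 4*(2*z/(6 + z)) = 8*z/(6 + z))
f(X) = -7 - X (f(X) = -7 + (0 - X) = -7 - X)
f(r(-3))*2 = (-7 - 8*(-3)/(6 - 3))*2 = (-7 - 8*(-3)/3)*2 = (-7 - 1*(-8))*2 = (-7 + 8)*2 = 1*2 = 2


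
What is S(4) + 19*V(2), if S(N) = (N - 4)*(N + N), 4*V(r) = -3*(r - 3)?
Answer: 57/4 ≈ 14.250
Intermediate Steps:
V(r) = 9/4 - 3*r/4 (V(r) = (-3*(r - 3))/4 = (-3*(-3 + r))/4 = (9 - 3*r)/4 = 9/4 - 3*r/4)
S(N) = 2*N*(-4 + N) (S(N) = (-4 + N)*(2*N) = 2*N*(-4 + N))
S(4) + 19*V(2) = 2*4*(-4 + 4) + 19*(9/4 - ¾*2) = 2*4*0 + 19*(9/4 - 3/2) = 0 + 19*(¾) = 0 + 57/4 = 57/4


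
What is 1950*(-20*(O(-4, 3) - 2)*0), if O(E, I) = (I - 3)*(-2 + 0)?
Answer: 0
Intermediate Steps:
O(E, I) = 6 - 2*I (O(E, I) = (-3 + I)*(-2) = 6 - 2*I)
1950*(-20*(O(-4, 3) - 2)*0) = 1950*(-20*((6 - 2*3) - 2)*0) = 1950*(-20*((6 - 6) - 2)*0) = 1950*(-20*(0 - 2)*0) = 1950*(-20*(-2)*0) = 1950*(-5*(-8)*0) = 1950*(40*0) = 1950*0 = 0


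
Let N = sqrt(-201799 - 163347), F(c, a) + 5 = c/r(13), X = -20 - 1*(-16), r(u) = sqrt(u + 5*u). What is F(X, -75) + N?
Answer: -5 - 2*sqrt(78)/39 + I*sqrt(365146) ≈ -5.4529 + 604.27*I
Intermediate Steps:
r(u) = sqrt(6)*sqrt(u) (r(u) = sqrt(6*u) = sqrt(6)*sqrt(u))
X = -4 (X = -20 + 16 = -4)
F(c, a) = -5 + c*sqrt(78)/78 (F(c, a) = -5 + c/((sqrt(6)*sqrt(13))) = -5 + c/(sqrt(78)) = -5 + c*(sqrt(78)/78) = -5 + c*sqrt(78)/78)
N = I*sqrt(365146) (N = sqrt(-365146) = I*sqrt(365146) ≈ 604.27*I)
F(X, -75) + N = (-5 + (1/78)*(-4)*sqrt(78)) + I*sqrt(365146) = (-5 - 2*sqrt(78)/39) + I*sqrt(365146) = -5 - 2*sqrt(78)/39 + I*sqrt(365146)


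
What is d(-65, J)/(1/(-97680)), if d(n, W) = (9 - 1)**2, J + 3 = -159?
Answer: -6251520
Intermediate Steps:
J = -162 (J = -3 - 159 = -162)
d(n, W) = 64 (d(n, W) = 8**2 = 64)
d(-65, J)/(1/(-97680)) = 64/(1/(-97680)) = 64/(-1/97680) = 64*(-97680) = -6251520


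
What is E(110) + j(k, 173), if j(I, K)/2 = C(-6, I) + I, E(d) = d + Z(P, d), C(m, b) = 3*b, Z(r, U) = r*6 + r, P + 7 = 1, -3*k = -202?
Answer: 1820/3 ≈ 606.67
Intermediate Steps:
k = 202/3 (k = -1/3*(-202) = 202/3 ≈ 67.333)
P = -6 (P = -7 + 1 = -6)
Z(r, U) = 7*r (Z(r, U) = 6*r + r = 7*r)
E(d) = -42 + d (E(d) = d + 7*(-6) = d - 42 = -42 + d)
j(I, K) = 8*I (j(I, K) = 2*(3*I + I) = 2*(4*I) = 8*I)
E(110) + j(k, 173) = (-42 + 110) + 8*(202/3) = 68 + 1616/3 = 1820/3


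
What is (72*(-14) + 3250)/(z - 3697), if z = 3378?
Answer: -2242/319 ≈ -7.0282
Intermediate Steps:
(72*(-14) + 3250)/(z - 3697) = (72*(-14) + 3250)/(3378 - 3697) = (-1008 + 3250)/(-319) = 2242*(-1/319) = -2242/319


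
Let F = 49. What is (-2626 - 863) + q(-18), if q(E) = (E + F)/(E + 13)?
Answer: -17476/5 ≈ -3495.2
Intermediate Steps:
q(E) = (49 + E)/(13 + E) (q(E) = (E + 49)/(E + 13) = (49 + E)/(13 + E))
(-2626 - 863) + q(-18) = (-2626 - 863) + (49 - 18)/(13 - 18) = -3489 + 31/(-5) = -3489 - ⅕*31 = -3489 - 31/5 = -17476/5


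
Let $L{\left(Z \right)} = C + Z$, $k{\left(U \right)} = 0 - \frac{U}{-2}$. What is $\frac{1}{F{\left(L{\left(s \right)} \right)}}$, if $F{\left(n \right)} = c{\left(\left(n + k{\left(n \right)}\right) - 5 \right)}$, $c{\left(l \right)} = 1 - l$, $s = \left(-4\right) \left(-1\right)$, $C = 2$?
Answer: $- \frac{1}{3} \approx -0.33333$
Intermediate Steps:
$s = 4$
$k{\left(U \right)} = \frac{U}{2}$ ($k{\left(U \right)} = 0 - U \left(- \frac{1}{2}\right) = 0 - - \frac{U}{2} = 0 + \frac{U}{2} = \frac{U}{2}$)
$L{\left(Z \right)} = 2 + Z$
$F{\left(n \right)} = 6 - \frac{3 n}{2}$ ($F{\left(n \right)} = 1 - \left(\left(n + \frac{n}{2}\right) - 5\right) = 1 - \left(\frac{3 n}{2} - 5\right) = 1 - \left(-5 + \frac{3 n}{2}\right) = 6 - \frac{3 n}{2}$)
$\frac{1}{F{\left(L{\left(s \right)} \right)}} = \frac{1}{6 - \frac{3 \left(2 + 4\right)}{2}} = \frac{1}{6 - 9} = \frac{1}{-3} = - \frac{1}{3}$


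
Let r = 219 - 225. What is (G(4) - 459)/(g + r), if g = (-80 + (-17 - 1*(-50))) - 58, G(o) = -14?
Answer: 473/111 ≈ 4.2613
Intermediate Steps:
r = -6
g = -105 (g = (-80 + (-17 + 50)) - 58 = (-80 + 33) - 58 = -47 - 58 = -105)
(G(4) - 459)/(g + r) = (-14 - 459)/(-105 - 6) = -473/(-111) = -473*(-1/111) = 473/111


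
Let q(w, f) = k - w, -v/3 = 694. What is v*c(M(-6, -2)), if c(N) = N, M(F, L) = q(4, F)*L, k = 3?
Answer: -4164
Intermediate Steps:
v = -2082 (v = -3*694 = -2082)
q(w, f) = 3 - w
M(F, L) = -L (M(F, L) = (3 - 1*4)*L = (3 - 4)*L = -L)
v*c(M(-6, -2)) = -(-2082)*(-2) = -2082*2 = -4164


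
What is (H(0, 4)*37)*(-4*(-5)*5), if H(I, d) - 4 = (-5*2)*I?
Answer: 14800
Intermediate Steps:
H(I, d) = 4 - 10*I (H(I, d) = 4 + (-5*2)*I = 4 - 10*I)
(H(0, 4)*37)*(-4*(-5)*5) = ((4 - 10*0)*37)*(-4*(-5)*5) = ((4 + 0)*37)*(20*5) = (4*37)*100 = 148*100 = 14800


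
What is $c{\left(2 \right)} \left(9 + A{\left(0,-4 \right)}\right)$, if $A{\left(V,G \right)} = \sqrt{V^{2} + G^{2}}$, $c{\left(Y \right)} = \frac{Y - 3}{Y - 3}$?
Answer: $13$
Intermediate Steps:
$c{\left(Y \right)} = 1$ ($c{\left(Y \right)} = \frac{-3 + Y}{-3 + Y} = 1$)
$A{\left(V,G \right)} = \sqrt{G^{2} + V^{2}}$
$c{\left(2 \right)} \left(9 + A{\left(0,-4 \right)}\right) = 1 \left(9 + \sqrt{\left(-4\right)^{2} + 0^{2}}\right) = 1 \left(9 + \sqrt{16 + 0}\right) = 1 \left(9 + \sqrt{16}\right) = 1 \left(9 + 4\right) = 1 \cdot 13 = 13$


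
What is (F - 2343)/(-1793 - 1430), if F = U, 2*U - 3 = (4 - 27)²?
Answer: 2077/3223 ≈ 0.64443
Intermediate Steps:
U = 266 (U = 3/2 + (4 - 27)²/2 = 3/2 + (½)*(-23)² = 3/2 + (½)*529 = 3/2 + 529/2 = 266)
F = 266
(F - 2343)/(-1793 - 1430) = (266 - 2343)/(-1793 - 1430) = -2077/(-3223) = -2077*(-1/3223) = 2077/3223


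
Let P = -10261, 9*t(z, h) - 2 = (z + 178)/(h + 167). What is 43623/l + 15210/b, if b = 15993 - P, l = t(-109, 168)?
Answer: 1726512569910/9700853 ≈ 1.7798e+5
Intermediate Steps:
t(z, h) = 2/9 + (178 + z)/(9*(167 + h)) (t(z, h) = 2/9 + ((z + 178)/(h + 167))/9 = 2/9 + ((178 + z)/(167 + h))/9 = 2/9 + (178 + z)/(9*(167 + h)))
l = 739/3015 (l = (512 - 109 + 2*168)/(9*(167 + 168)) = (1/9)*(512 - 109 + 336)/335 = (1/9)*(1/335)*739 = 739/3015 ≈ 0.24511)
b = 26254 (b = 15993 - 1*(-10261) = 15993 + 10261 = 26254)
43623/l + 15210/b = 43623/(739/3015) + 15210/26254 = 43623*(3015/739) + 15210*(1/26254) = 131523345/739 + 7605/13127 = 1726512569910/9700853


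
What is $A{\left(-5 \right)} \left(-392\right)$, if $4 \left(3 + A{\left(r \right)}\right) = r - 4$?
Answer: $2058$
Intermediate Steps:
$A{\left(r \right)} = -4 + \frac{r}{4}$ ($A{\left(r \right)} = -3 + \frac{r - 4}{4} = -3 + \frac{-4 + r}{4} = -3 + \left(-1 + \frac{r}{4}\right) = -4 + \frac{r}{4}$)
$A{\left(-5 \right)} \left(-392\right) = \left(-4 + \frac{1}{4} \left(-5\right)\right) \left(-392\right) = \left(-4 - \frac{5}{4}\right) \left(-392\right) = \left(- \frac{21}{4}\right) \left(-392\right) = 2058$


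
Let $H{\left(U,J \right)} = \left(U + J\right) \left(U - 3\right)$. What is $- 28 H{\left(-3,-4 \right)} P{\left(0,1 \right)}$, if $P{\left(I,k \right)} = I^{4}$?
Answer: $0$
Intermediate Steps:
$H{\left(U,J \right)} = \left(-3 + U\right) \left(J + U\right)$ ($H{\left(U,J \right)} = \left(J + U\right) \left(-3 + U\right) = \left(-3 + U\right) \left(J + U\right)$)
$- 28 H{\left(-3,-4 \right)} P{\left(0,1 \right)} = - 28 \left(\left(-3\right)^{2} - -12 - -9 - -12\right) 0^{4} = - 28 \left(9 + 12 + 9 + 12\right) 0 = \left(-28\right) 42 \cdot 0 = \left(-1176\right) 0 = 0$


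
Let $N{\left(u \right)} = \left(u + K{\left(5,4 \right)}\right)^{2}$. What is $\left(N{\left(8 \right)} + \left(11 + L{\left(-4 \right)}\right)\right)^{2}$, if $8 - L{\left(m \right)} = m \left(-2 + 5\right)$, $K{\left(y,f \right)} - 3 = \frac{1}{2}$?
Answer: $\frac{426409}{16} \approx 26651.0$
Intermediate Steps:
$K{\left(y,f \right)} = \frac{7}{2}$ ($K{\left(y,f \right)} = 3 + \frac{1}{2} = \frac{7}{2}$)
$L{\left(m \right)} = 8 - 3 m$ ($L{\left(m \right)} = 8 - m \left(-2 + 5\right) = 8 - m 3 = 8 - 3 m$)
$N{\left(u \right)} = \left(\frac{7}{2} + u\right)^{2}$ ($N{\left(u \right)} = \left(u + \frac{7}{2}\right)^{2} = \left(\frac{7}{2} + u\right)^{2}$)
$\left(N{\left(8 \right)} + \left(11 + L{\left(-4 \right)}\right)\right)^{2} = \left(\frac{\left(7 + 2 \cdot 8\right)^{2}}{4} + \left(11 + \left(8 - -12\right)\right)\right)^{2} = \left(\frac{\left(7 + 16\right)^{2}}{4} + \left(11 + \left(8 + 12\right)\right)\right)^{2} = \left(\frac{23^{2}}{4} + \left(11 + 20\right)\right)^{2} = \left(\frac{1}{4} \cdot 529 + 31\right)^{2} = \left(\frac{529}{4} + 31\right)^{2} = \left(\frac{653}{4}\right)^{2} = \frac{426409}{16}$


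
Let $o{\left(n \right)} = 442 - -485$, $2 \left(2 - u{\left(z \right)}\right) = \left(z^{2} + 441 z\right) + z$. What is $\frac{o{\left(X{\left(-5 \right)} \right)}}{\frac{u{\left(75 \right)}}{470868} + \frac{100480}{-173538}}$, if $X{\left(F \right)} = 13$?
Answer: $- \frac{25249468714056}{16892312513} \approx -1494.7$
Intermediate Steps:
$u{\left(z \right)} = 2 - 221 z - \frac{z^{2}}{2}$ ($u{\left(z \right)} = 2 - \frac{\left(z^{2} + 441 z\right) + z}{2} = 2 - \frac{z^{2} + 442 z}{2} = 2 - \left(\frac{z^{2}}{2} + 221 z\right) = 2 - 221 z - \frac{z^{2}}{2}$)
$o{\left(n \right)} = 927$ ($o{\left(n \right)} = 442 + 485 = 927$)
$\frac{o{\left(X{\left(-5 \right)} \right)}}{\frac{u{\left(75 \right)}}{470868} + \frac{100480}{-173538}} = \frac{927}{\frac{2 - 16575 - \frac{75^{2}}{2}}{470868} + \frac{100480}{-173538}} = \frac{927}{\left(2 - 16575 - \frac{5625}{2}\right) \frac{1}{470868} + 100480 \left(- \frac{1}{173538}\right)} = \frac{927}{\left(2 - 16575 - \frac{5625}{2}\right) \frac{1}{470868} - \frac{50240}{86769}} = \frac{927}{\left(- \frac{38771}{2}\right) \frac{1}{470868} - \frac{50240}{86769}} = \frac{927}{- \frac{38771}{941736} - \frac{50240}{86769}} = \frac{927}{- \frac{16892312513}{27237830328}} = 927 \left(- \frac{27237830328}{16892312513}\right) = - \frac{25249468714056}{16892312513}$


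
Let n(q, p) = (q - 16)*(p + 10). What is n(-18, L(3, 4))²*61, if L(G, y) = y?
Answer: 13821136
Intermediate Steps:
n(q, p) = (-16 + q)*(10 + p)
n(-18, L(3, 4))²*61 = (-160 - 16*4 + 10*(-18) + 4*(-18))²*61 = (-160 - 64 - 180 - 72)²*61 = (-476)²*61 = 226576*61 = 13821136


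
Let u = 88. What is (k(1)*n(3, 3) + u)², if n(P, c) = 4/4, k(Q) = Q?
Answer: 7921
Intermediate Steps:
n(P, c) = 1 (n(P, c) = 4*(¼) = 1)
(k(1)*n(3, 3) + u)² = (1*1 + 88)² = (1 + 88)² = 89² = 7921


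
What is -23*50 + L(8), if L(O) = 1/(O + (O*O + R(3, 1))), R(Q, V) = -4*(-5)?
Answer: -105799/92 ≈ -1150.0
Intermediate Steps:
R(Q, V) = 20
L(O) = 1/(20 + O + O**2) (L(O) = 1/(O + (O*O + 20)) = 1/(O + (O**2 + 20)) = 1/(O + (20 + O**2)) = 1/(20 + O + O**2))
-23*50 + L(8) = -23*50 + 1/(20 + 8 + 8**2) = -1150 + 1/(20 + 8 + 64) = -1150 + 1/92 = -105799/92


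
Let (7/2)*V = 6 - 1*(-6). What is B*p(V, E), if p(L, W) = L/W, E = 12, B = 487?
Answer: 974/7 ≈ 139.14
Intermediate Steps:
V = 24/7 (V = 2*(6 - 1*(-6))/7 = 2*(6 + 6)/7 = (2/7)*12 = 24/7 ≈ 3.4286)
B*p(V, E) = 487*((24/7)/12) = 487*((24/7)*(1/12)) = 487*(2/7) = 974/7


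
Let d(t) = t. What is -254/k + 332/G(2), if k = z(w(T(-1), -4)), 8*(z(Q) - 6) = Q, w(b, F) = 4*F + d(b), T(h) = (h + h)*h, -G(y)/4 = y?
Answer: -3443/34 ≈ -101.26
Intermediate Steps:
G(y) = -4*y
T(h) = 2*h² (T(h) = (2*h)*h = 2*h²)
w(b, F) = b + 4*F (w(b, F) = 4*F + b = b + 4*F)
z(Q) = 6 + Q/8
k = 17/4 (k = 6 + (2*(-1)² + 4*(-4))/8 = 6 + (2*1 - 16)/8 = 6 + (2 - 16)/8 = 6 + (⅛)*(-14) = 6 - 7/4 = 17/4 ≈ 4.2500)
-254/k + 332/G(2) = -254/17/4 + 332/((-4*2)) = -254*4/17 + 332/(-8) = -1016/17 + 332*(-⅛) = -1016/17 - 83/2 = -3443/34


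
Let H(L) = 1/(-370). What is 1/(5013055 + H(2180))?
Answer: 370/1854830349 ≈ 1.9948e-7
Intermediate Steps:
H(L) = -1/370
1/(5013055 + H(2180)) = 1/(5013055 - 1/370) = 1/(1854830349/370) = 370/1854830349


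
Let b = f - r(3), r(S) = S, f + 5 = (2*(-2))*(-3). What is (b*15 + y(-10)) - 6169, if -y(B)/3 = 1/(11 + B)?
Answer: -6112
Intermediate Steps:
y(B) = -3/(11 + B)
f = 7 (f = -5 + (2*(-2))*(-3) = -5 - 4*(-3) = -5 + 12 = 7)
b = 4 (b = 7 - 1*3 = 7 - 3 = 4)
(b*15 + y(-10)) - 6169 = (4*15 - 3/(11 - 10)) - 6169 = (60 - 3/1) - 6169 = (60 - 3*1) - 6169 = (60 - 3) - 6169 = 57 - 6169 = -6112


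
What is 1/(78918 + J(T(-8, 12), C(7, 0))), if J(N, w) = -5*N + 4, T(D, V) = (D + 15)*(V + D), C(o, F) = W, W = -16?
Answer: 1/78782 ≈ 1.2693e-5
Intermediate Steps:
C(o, F) = -16
T(D, V) = (15 + D)*(D + V)
J(N, w) = 4 - 5*N
1/(78918 + J(T(-8, 12), C(7, 0))) = 1/(78918 + (4 - 5*((-8)² + 15*(-8) + 15*12 - 8*12))) = 1/(78918 + (4 - 5*(64 - 120 + 180 - 96))) = 1/(78918 + (4 - 5*28)) = 1/(78918 + (4 - 140)) = 1/(78918 - 136) = 1/78782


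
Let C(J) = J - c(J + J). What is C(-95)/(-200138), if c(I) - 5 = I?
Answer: -45/100069 ≈ -0.00044969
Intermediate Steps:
c(I) = 5 + I
C(J) = -5 - J (C(J) = J - (5 + (J + J)) = J - (5 + 2*J) = J + (-5 - 2*J) = -5 - J)
C(-95)/(-200138) = (-5 - 1*(-95))/(-200138) = (-5 + 95)*(-1/200138) = 90*(-1/200138) = -45/100069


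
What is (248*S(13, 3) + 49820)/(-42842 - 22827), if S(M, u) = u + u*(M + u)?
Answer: -644/677 ≈ -0.95126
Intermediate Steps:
(248*S(13, 3) + 49820)/(-42842 - 22827) = (248*(3*(1 + 13 + 3)) + 49820)/(-42842 - 22827) = (248*(3*17) + 49820)/(-65669) = (248*51 + 49820)*(-1/65669) = (12648 + 49820)*(-1/65669) = 62468*(-1/65669) = -644/677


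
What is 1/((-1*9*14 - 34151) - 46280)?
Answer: -1/80557 ≈ -1.2414e-5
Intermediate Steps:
1/((-1*9*14 - 34151) - 46280) = 1/((-9*14 - 34151) - 46280) = 1/((-126 - 34151) - 46280) = 1/(-34277 - 46280) = 1/(-80557) = -1/80557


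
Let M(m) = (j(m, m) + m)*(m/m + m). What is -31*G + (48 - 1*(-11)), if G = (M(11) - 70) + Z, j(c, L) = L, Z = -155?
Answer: -1150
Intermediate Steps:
M(m) = 2*m*(1 + m) (M(m) = (m + m)*(m/m + m) = (2*m)*(1 + m) = 2*m*(1 + m))
G = 39 (G = (2*11*(1 + 11) - 70) - 155 = (2*11*12 - 70) - 155 = (264 - 70) - 155 = 194 - 155 = 39)
-31*G + (48 - 1*(-11)) = -31*39 + (48 - 1*(-11)) = -1209 + (48 + 11) = -1209 + 59 = -1150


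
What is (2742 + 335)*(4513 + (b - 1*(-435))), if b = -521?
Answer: 13621879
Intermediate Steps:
(2742 + 335)*(4513 + (b - 1*(-435))) = (2742 + 335)*(4513 + (-521 - 1*(-435))) = 3077*(4513 + (-521 + 435)) = 3077*(4513 - 86) = 3077*4427 = 13621879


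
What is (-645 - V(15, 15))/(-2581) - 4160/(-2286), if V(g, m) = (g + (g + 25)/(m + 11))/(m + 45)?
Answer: 317513563/153404316 ≈ 2.0698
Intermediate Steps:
V(g, m) = (g + (25 + g)/(11 + m))/(45 + m)
(-645 - V(15, 15))/(-2581) - 4160/(-2286) = (-645 - (25 + 12*15 + 15*15)/(495 + 15**2 + 56*15))/(-2581) - 4160/(-2286) = (-645 - (25 + 180 + 225)/(495 + 225 + 840))*(-1/2581) - 4160*(-1/2286) = (-645 - 430/1560)*(-1/2581) + 2080/1143 = (-645 - 1*43/156)*(-1/2581) + 2080/1143 = (-645 - 43/156)*(-1/2581) + 2080/1143 = -100663/156*(-1/2581) + 2080/1143 = 100663/402636 + 2080/1143 = 317513563/153404316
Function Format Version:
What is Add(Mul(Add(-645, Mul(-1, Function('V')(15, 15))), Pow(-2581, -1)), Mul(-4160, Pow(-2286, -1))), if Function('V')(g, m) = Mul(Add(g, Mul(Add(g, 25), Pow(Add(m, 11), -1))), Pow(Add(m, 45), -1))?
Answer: Rational(317513563, 153404316) ≈ 2.0698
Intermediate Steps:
Function('V')(g, m) = Mul(Pow(Add(45, m), -1), Add(g, Mul(Pow(Add(11, m), -1), Add(25, g)))) (Function('V')(g, m) = Mul(Add(g, Mul(Add(25, g), Pow(Add(11, m), -1))), Pow(Add(45, m), -1)) = Mul(Add(g, Mul(Pow(Add(11, m), -1), Add(25, g))), Pow(Add(45, m), -1)) = Mul(Pow(Add(45, m), -1), Add(g, Mul(Pow(Add(11, m), -1), Add(25, g)))))
Add(Mul(Add(-645, Mul(-1, Function('V')(15, 15))), Pow(-2581, -1)), Mul(-4160, Pow(-2286, -1))) = Add(Mul(Add(-645, Mul(-1, Mul(Pow(Add(495, Pow(15, 2), Mul(56, 15)), -1), Add(25, Mul(12, 15), Mul(15, 15))))), Pow(-2581, -1)), Mul(-4160, Pow(-2286, -1))) = Add(Mul(Add(-645, Mul(-1, Mul(Pow(Add(495, 225, 840), -1), Add(25, 180, 225)))), Rational(-1, 2581)), Mul(-4160, Rational(-1, 2286))) = Add(Mul(Add(-645, Mul(-1, Mul(Pow(1560, -1), 430))), Rational(-1, 2581)), Rational(2080, 1143)) = Add(Mul(Add(-645, Mul(-1, Mul(Rational(1, 1560), 430))), Rational(-1, 2581)), Rational(2080, 1143)) = Add(Mul(Add(-645, Mul(-1, Rational(43, 156))), Rational(-1, 2581)), Rational(2080, 1143)) = Add(Mul(Add(-645, Rational(-43, 156)), Rational(-1, 2581)), Rational(2080, 1143)) = Add(Mul(Rational(-100663, 156), Rational(-1, 2581)), Rational(2080, 1143)) = Add(Rational(100663, 402636), Rational(2080, 1143)) = Rational(317513563, 153404316)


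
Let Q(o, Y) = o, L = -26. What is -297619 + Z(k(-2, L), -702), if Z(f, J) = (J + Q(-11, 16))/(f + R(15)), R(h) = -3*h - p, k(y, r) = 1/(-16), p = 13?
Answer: -276476643/929 ≈ -2.9761e+5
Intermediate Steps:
k(y, r) = -1/16
R(h) = -13 - 3*h (R(h) = -3*h - 1*13 = -3*h - 13 = -13 - 3*h)
Z(f, J) = (-11 + J)/(-58 + f) (Z(f, J) = (J - 11)/(f + (-13 - 3*15)) = (-11 + J)/(f + (-13 - 45)) = (-11 + J)/(f - 58) = (-11 + J)/(-58 + f))
-297619 + Z(k(-2, L), -702) = -297619 + (-11 - 702)/(-58 - 1/16) = -297619 - 713/(-929/16) = -297619 - 16/929*(-713) = -297619 + 11408/929 = -276476643/929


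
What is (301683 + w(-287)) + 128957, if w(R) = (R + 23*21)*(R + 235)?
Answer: 420448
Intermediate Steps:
w(R) = (235 + R)*(483 + R) (w(R) = (R + 483)*(235 + R) = (483 + R)*(235 + R) = (235 + R)*(483 + R))
(301683 + w(-287)) + 128957 = (301683 + (113505 + (-287)**2 + 718*(-287))) + 128957 = (301683 + (113505 + 82369 - 206066)) + 128957 = (301683 - 10192) + 128957 = 291491 + 128957 = 420448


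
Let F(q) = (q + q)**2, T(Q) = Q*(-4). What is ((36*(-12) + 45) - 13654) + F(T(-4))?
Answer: -13017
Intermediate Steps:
T(Q) = -4*Q
F(q) = 4*q**2 (F(q) = (2*q)**2 = 4*q**2)
((36*(-12) + 45) - 13654) + F(T(-4)) = ((36*(-12) + 45) - 13654) + 4*(-4*(-4))**2 = ((-432 + 45) - 13654) + 4*16**2 = (-387 - 13654) + 4*256 = -14041 + 1024 = -13017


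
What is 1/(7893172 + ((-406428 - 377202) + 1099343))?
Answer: 1/8208885 ≈ 1.2182e-7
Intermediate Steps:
1/(7893172 + ((-406428 - 377202) + 1099343)) = 1/(7893172 + (-783630 + 1099343)) = 1/(7893172 + 315713) = 1/8208885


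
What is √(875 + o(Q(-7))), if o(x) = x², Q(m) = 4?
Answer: 9*√11 ≈ 29.850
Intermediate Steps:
√(875 + o(Q(-7))) = √(875 + 4²) = √(875 + 16) = √891 = 9*√11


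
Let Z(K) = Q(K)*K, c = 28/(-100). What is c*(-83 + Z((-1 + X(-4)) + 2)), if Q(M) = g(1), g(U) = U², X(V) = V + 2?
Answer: 588/25 ≈ 23.520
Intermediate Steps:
X(V) = 2 + V
c = -7/25 (c = 28*(-1/100) = -7/25 ≈ -0.28000)
Q(M) = 1 (Q(M) = 1² = 1)
Z(K) = K (Z(K) = 1*K = K)
c*(-83 + Z((-1 + X(-4)) + 2)) = -7*(-83 + ((-1 + (2 - 4)) + 2))/25 = -7*(-83 + ((-1 - 2) + 2))/25 = -7*(-83 + (-3 + 2))/25 = -7*(-83 - 1)/25 = -7/25*(-84) = 588/25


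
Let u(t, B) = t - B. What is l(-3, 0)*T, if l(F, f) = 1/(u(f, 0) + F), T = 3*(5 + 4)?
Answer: -9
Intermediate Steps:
T = 27 (T = 3*9 = 27)
l(F, f) = 1/(F + f) (l(F, f) = 1/((f - 1*0) + F) = 1/((f + 0) + F) = 1/(f + F) = 1/(F + f))
l(-3, 0)*T = 27/(-3 + 0) = 27/(-3) = -⅓*27 = -9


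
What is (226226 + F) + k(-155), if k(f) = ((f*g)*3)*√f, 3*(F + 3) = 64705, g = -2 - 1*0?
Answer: 743374/3 + 930*I*√155 ≈ 2.4779e+5 + 11578.0*I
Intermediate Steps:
g = -2 (g = -2 + 0 = -2)
F = 64696/3 (F = -3 + (⅓)*64705 = -3 + 64705/3 = 64696/3 ≈ 21565.)
k(f) = -6*f^(3/2) (k(f) = ((f*(-2))*3)*√f = (-2*f*3)*√f = (-6*f)*√f = -6*f^(3/2))
(226226 + F) + k(-155) = (226226 + 64696/3) - (-930)*I*√155 = 743374/3 - (-930)*I*√155 = 743374/3 + 930*I*√155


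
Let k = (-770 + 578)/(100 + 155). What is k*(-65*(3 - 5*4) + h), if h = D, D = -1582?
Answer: 30528/85 ≈ 359.15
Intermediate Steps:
h = -1582
k = -64/85 (k = -192/255 = -192*1/255 = -64/85 ≈ -0.75294)
k*(-65*(3 - 5*4) + h) = -64*(-65*(3 - 5*4) - 1582)/85 = -64*(-65*(3 - 20) - 1582)/85 = -64*(-65*(-17) - 1582)/85 = -64*(1105 - 1582)/85 = -64/85*(-477) = 30528/85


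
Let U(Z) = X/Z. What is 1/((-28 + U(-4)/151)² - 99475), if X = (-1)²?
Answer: -364816/36004022031 ≈ -1.0133e-5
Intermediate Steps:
X = 1
U(Z) = 1/Z
1/((-28 + U(-4)/151)² - 99475) = 1/((-28 + 1/(-4*151))² - 99475) = 1/((-28 - ¼*1/151)² - 99475) = 1/((-28 - 1/604)² - 99475) = 1/((-16913/604)² - 99475) = 1/(286049569/364816 - 99475) = 1/(-36004022031/364816) = -364816/36004022031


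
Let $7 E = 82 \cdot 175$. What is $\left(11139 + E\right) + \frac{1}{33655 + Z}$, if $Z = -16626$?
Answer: $\frac{224595482}{17029} \approx 13189.0$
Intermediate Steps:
$E = 2050$ ($E = \frac{82 \cdot 175}{7} = \frac{1}{7} \cdot 14350 = 2050$)
$\left(11139 + E\right) + \frac{1}{33655 + Z} = \left(11139 + 2050\right) + \frac{1}{33655 - 16626} = 13189 + \frac{1}{17029} = \frac{224595482}{17029}$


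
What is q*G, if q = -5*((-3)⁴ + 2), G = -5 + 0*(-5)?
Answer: 2075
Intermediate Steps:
G = -5 (G = -5 + 0 = -5)
q = -415 (q = -5*(81 + 2) = -5*83 = -415)
q*G = -415*(-5) = 2075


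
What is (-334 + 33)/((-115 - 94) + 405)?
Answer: -43/28 ≈ -1.5357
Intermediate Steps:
(-334 + 33)/((-115 - 94) + 405) = -301/(-209 + 405) = -301/196 = -301*1/196 = -43/28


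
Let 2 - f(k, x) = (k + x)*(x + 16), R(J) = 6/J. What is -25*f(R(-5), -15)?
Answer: -455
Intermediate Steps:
f(k, x) = 2 - (16 + x)*(k + x) (f(k, x) = 2 - (k + x)*(x + 16) = 2 - (k + x)*(16 + x) = 2 - (16 + x)*(k + x))
-25*f(R(-5), -15) = -25*(2 - 1*(-15)² - 96/(-5) - 16*(-15) - 1*6/(-5)*(-15)) = -25*(2 - 1*225 - 96*(-1)/5 + 240 - 1*6*(-⅕)*(-15)) = -25*(2 - 225 - 16*(-6/5) + 240 - 1*(-6/5)*(-15)) = -25*(2 - 225 + 96/5 + 240 - 18) = -25*91/5 = -455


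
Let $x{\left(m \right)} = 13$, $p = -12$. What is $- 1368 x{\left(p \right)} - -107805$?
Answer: $90021$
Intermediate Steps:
$- 1368 x{\left(p \right)} - -107805 = \left(-1368\right) 13 - -107805 = -17784 + 107805 = 90021$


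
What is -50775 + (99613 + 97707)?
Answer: 146545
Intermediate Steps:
-50775 + (99613 + 97707) = -50775 + 197320 = 146545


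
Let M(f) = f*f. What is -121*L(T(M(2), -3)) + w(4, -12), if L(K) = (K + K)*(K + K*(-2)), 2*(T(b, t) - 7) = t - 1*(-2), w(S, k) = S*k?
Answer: 20353/2 ≈ 10177.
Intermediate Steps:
M(f) = f**2
T(b, t) = 8 + t/2 (T(b, t) = 7 + (t - 1*(-2))/2 = 7 + (t + 2)/2 = 7 + (2 + t)/2 = 7 + (1 + t/2) = 8 + t/2)
L(K) = -2*K**2 (L(K) = (2*K)*(K - 2*K) = (2*K)*(-K) = -2*K**2)
-121*L(T(M(2), -3)) + w(4, -12) = -(-242)*(8 + (1/2)*(-3))**2 + 4*(-12) = -(-242)*(8 - 3/2)**2 - 48 = -(-242)*(13/2)**2 - 48 = -(-242)*169/4 - 48 = -121*(-169/2) - 48 = 20449/2 - 48 = 20353/2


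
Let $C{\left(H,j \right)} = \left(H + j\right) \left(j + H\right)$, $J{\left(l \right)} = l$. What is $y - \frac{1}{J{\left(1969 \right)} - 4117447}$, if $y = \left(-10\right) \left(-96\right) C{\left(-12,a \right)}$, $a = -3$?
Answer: $\frac{888943248001}{4115478} \approx 2.16 \cdot 10^{5}$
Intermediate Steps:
$C{\left(H,j \right)} = \left(H + j\right)^{2}$ ($C{\left(H,j \right)} = \left(H + j\right) \left(H + j\right) = \left(H + j\right)^{2}$)
$y = 216000$ ($y = \left(-10\right) \left(-96\right) \left(-12 - 3\right)^{2} = 960 \left(-15\right)^{2} = 960 \cdot 225 = 216000$)
$y - \frac{1}{J{\left(1969 \right)} - 4117447} = 216000 - \frac{1}{1969 - 4117447} = 216000 - \frac{1}{-4115478} = 216000 - - \frac{1}{4115478} = 216000 + \frac{1}{4115478} = \frac{888943248001}{4115478}$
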